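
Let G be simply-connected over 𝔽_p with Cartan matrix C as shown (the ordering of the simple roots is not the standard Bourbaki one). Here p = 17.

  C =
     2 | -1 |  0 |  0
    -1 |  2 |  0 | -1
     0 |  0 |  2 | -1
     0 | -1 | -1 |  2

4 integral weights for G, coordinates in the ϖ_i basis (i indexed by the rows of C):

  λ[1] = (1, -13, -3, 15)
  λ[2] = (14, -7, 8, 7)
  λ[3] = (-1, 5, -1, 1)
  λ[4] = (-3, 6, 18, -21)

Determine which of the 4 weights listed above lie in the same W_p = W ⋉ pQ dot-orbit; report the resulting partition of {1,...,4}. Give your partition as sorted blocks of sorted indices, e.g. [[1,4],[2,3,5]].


C ↔ A_4 under row/col permutation; |W(A_4)| = 120.

Alcove-folded reps (p=17, 4 weights, presented ϖ-order):

  λ_1 → (10, 2, 2, 2) · λ_2 → (0, 6, 0, 2) · λ_3 → (0, 6, 0, 2) · λ_4 → (10, 2, 2, 2)

2 distinct reps among the 4 weights ⇒ 2 W_17-linkage classes:

[[1, 4], [2, 3]]


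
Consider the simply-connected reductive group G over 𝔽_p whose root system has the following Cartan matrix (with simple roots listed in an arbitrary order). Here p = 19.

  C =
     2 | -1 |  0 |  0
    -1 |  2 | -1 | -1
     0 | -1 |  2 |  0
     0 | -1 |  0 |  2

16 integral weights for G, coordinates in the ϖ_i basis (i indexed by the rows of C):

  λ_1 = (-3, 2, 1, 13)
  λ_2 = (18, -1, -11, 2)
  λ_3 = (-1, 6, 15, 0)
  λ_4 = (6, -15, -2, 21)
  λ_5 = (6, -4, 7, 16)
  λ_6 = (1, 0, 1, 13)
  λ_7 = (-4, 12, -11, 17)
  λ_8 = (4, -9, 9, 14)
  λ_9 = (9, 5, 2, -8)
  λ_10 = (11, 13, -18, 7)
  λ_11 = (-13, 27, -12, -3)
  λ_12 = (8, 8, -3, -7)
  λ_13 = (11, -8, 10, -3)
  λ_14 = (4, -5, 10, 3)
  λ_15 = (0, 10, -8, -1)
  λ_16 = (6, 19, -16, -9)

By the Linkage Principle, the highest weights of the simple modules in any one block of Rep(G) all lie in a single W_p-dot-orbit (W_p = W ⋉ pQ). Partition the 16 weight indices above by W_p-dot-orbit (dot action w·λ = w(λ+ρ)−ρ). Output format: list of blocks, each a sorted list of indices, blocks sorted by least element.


D_4 Cartan matrix, 4 simple roots permuted; ρ=(1,1,1,1).

Folding the 16 weights λ_j+ρ into Ā_19 (reps in the given 4-coord order):

  λ_1 → (2, 0, 2, 14);  λ_2 → (9, 0, 0, 7);  λ_3 → (1, 4, 7, 0);  λ_4 → (1, 4, 7, 0);  λ_5 → (3, 2, 2, 7);  λ_6 → (2, 0, 2, 14);  λ_7 → (9, 1, 2, 6);  λ_8 → (3, 2, 2, 7);  λ_9 → (9, 1, 2, 6);  λ_10 → (3, 2, 2, 7);  λ_11 → (3, 2, 2, 7);  λ_12 → (9, 1, 2, 6);  λ_13 → (3, 2, 2, 7);  λ_14 → (1, 4, 7, 0);  λ_15 → (1, 4, 7, 0);  λ_16 → (1, 4, 7, 0)

The 16 indices split into 5 linkage classes (same alcove rep ⇔ same W_19-dot-orbit):

[[1, 6], [2], [3, 4, 14, 15, 16], [5, 8, 10, 11, 13], [7, 9, 12]]


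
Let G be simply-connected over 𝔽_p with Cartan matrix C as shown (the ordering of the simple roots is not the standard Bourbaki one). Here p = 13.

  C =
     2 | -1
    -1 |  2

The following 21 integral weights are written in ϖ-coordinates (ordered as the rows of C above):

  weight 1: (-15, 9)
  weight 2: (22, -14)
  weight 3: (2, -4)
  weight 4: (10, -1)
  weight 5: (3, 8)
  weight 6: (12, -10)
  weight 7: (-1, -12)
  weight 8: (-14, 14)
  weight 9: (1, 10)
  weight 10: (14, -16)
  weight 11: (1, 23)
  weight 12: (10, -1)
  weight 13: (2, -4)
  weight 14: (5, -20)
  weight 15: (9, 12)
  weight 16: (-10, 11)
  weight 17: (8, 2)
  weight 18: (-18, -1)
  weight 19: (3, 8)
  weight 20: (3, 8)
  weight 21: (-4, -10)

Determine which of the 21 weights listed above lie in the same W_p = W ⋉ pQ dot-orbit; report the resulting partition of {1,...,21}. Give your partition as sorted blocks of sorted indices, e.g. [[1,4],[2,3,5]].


Cartan matrix: type A_2 (|W|=6); un-permuting the 2 rows.

Alcove-folded reps (p=13, 21 weights, presented ϖ-order):

  λ_1+ρ ↦ (9, 3) · λ_2+ρ ↦ (0, 3) · λ_3+ρ ↦ (0, 3) · λ_4+ρ ↦ (11, 0) · λ_5+ρ ↦ (4, 9) · λ_6+ρ ↦ (4, 9) · λ_7+ρ ↦ (11, 0) · λ_8+ρ ↦ (11, 0) · λ_9+ρ ↦ (2, 11) · λ_10+ρ ↦ (2, 11) · λ_11+ρ ↦ (11, 0) · λ_12+ρ ↦ (11, 0) · λ_13+ρ ↦ (0, 3) · λ_14+ρ ↦ (7, 0) · λ_15+ρ ↦ (0, 3) · λ_16+ρ ↦ (9, 3) · λ_17+ρ ↦ (9, 3) · λ_18+ρ ↦ (4, 9) · λ_19+ρ ↦ (4, 9) · λ_20+ρ ↦ (4, 9) · λ_21+ρ ↦ (9, 3)

Grouping the 21 weights by Ā_13-representative: 6 linkage classes.

[[1, 16, 17, 21], [2, 3, 13, 15], [4, 7, 8, 11, 12], [5, 6, 18, 19, 20], [9, 10], [14]]


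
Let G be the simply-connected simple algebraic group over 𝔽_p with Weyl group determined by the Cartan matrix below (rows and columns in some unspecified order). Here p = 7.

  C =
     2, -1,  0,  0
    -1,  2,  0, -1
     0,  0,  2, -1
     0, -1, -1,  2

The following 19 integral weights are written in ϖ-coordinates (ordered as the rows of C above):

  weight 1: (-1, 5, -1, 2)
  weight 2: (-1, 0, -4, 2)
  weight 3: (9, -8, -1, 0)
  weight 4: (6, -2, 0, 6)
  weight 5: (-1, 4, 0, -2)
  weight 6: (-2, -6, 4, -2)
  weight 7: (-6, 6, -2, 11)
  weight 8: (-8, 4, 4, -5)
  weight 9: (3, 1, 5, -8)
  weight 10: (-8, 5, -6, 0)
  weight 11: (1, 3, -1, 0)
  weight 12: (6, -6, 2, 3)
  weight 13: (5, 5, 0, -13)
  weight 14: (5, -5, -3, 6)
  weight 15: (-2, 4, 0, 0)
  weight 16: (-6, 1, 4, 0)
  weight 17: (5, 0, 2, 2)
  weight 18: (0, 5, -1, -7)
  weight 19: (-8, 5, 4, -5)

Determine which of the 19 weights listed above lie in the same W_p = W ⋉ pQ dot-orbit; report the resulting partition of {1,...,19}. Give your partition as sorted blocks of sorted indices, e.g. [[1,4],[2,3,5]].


A_4 Cartan matrix, 4 simple roots permuted; ρ=(1,1,1,1).

Each λ_j+ρ reduced to Ā_7; 4-tuples below use C's row order:

    λ_1+ρ ↦ (0, 4, 0, 1)
    λ_2+ρ ↦ (0, 1, 3, 0)
    λ_3+ρ ↦ (0, 1, 3, 0)
    λ_4+ρ ↦ (1, 0, 6, 0)
    λ_5+ρ ↦ (0, 4, 0, 1)
    λ_6+ρ ↦ (1, 4, 1, 1)
    λ_7+ρ ↦ (0, 4, 0, 1)
    λ_8+ρ ↦ (1, 4, 1, 1)
    λ_9+ρ ↦ (1, 4, 1, 1)
    λ_10+ρ ↦ (2, 4, 0, 1)
    λ_11+ρ ↦ (2, 4, 0, 1)
    λ_12+ρ ↦ (0, 4, 0, 1)
    λ_13+ρ ↦ (1, 4, 1, 1)
    λ_14+ρ ↦ (0, 4, 0, 1)
    λ_15+ρ ↦ (1, 4, 1, 1)
    λ_16+ρ ↦ (1, 1, 2, 2)
    λ_17+ρ ↦ (0, 1, 3, 0)
    λ_18+ρ ↦ (1, 0, 6, 0)
    λ_19+ρ ↦ (2, 4, 0, 1)

6 distinct reps among the 19 weights ⇒ 6 W_7-linkage classes:

[[1, 5, 7, 12, 14], [2, 3, 17], [4, 18], [6, 8, 9, 13, 15], [10, 11, 19], [16]]


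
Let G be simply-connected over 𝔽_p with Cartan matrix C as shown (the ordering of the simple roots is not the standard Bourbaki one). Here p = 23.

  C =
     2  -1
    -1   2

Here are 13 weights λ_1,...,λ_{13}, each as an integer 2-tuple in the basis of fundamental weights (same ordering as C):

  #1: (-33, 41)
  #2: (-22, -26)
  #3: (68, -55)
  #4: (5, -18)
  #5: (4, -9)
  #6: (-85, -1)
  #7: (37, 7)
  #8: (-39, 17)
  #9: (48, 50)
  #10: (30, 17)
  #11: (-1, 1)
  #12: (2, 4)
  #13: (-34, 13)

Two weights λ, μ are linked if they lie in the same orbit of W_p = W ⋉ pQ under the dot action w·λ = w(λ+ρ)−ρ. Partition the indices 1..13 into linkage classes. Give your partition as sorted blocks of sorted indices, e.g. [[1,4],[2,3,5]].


Cartan matrix: type A_2 (|W|=6); un-permuting the 2 rows.

Alcove-folded reps (p=23, 13 weights, presented ϖ-order):

  [1] (4, 9) · [2] (0, 2) · [3] (0, 15) · [4] (11, 6) · [5] (3, 5) · [6] (0, 15) · [7] (0, 15) · [8] (3, 5) · [9] (3, 5) · [10] (3, 5) · [11] (0, 2) · [12] (3, 5) · [13] (4, 9)

The 13 indices split into 5 linkage classes (same alcove rep ⇔ same W_23-dot-orbit):

[[1, 13], [2, 11], [3, 6, 7], [4], [5, 8, 9, 10, 12]]


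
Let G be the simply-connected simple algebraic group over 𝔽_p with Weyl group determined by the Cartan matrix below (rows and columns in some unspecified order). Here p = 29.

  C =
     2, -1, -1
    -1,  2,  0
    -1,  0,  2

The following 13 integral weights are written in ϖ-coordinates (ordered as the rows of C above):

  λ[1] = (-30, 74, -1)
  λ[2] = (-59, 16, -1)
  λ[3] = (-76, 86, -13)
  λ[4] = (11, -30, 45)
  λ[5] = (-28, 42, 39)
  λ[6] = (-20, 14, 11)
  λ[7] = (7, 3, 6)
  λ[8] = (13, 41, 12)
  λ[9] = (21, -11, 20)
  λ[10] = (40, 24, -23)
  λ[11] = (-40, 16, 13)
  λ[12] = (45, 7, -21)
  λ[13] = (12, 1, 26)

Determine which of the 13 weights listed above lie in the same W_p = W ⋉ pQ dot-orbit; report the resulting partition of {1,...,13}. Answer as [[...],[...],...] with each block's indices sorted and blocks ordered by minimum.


Root system A_3: the 3×3 matrix C matches after relabeling.

Alcove-folded reps (p=29, 13 weights, presented ϖ-order):

    [1] (0, 17, 0)
    [2] (0, 17, 0)
    [3] (0, 17, 0)
    [4] (0, 17, 0)
    [5] (2, 11, 14)
    [6] (8, 4, 7)
    [7] (8, 4, 7)
    [8] (2, 11, 14)
    [9] (8, 4, 7)
    [10] (8, 4, 7)
    [11] (8, 4, 7)
    [12] (4, 17, 5)
    [13] (2, 11, 14)

The 13 indices split into 4 linkage classes (same alcove rep ⇔ same W_29-dot-orbit):

[[1, 2, 3, 4], [5, 8, 13], [6, 7, 9, 10, 11], [12]]


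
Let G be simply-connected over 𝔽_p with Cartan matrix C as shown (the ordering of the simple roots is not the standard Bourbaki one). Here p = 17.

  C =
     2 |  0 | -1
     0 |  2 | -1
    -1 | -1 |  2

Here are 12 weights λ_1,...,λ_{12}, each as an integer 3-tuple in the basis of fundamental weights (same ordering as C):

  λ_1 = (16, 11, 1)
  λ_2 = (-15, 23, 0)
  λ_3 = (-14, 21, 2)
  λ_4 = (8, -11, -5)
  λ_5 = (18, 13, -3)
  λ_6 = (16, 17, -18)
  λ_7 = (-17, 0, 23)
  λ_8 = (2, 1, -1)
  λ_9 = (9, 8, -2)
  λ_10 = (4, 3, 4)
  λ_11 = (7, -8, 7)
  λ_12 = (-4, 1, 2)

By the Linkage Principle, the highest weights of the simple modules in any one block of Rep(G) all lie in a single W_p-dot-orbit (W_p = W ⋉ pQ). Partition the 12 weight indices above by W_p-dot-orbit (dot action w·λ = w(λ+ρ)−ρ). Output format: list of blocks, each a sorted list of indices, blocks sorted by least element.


Type A_3, rank 3, |W|=24; reorder rows/cols to standard.

Folding the 12 weights λ_j+ρ into Ā_17 (reps in the given 3-coord order):

  [1] (3, 2, 0)
  [2] (7, 3, 6)
  [3] (5, 4, 5)
  [4] (5, 4, 5)
  [5] (3, 2, 0)
  [6] (1, 0, 16)
  [7] (8, 7, 1)
  [8] (3, 2, 0)
  [9] (8, 7, 1)
  [10] (5, 4, 5)
  [11] (8, 7, 1)
  [12] (3, 2, 0)

5 distinct reps among the 12 weights ⇒ 5 W_17-linkage classes:

[[1, 5, 8, 12], [2], [3, 4, 10], [6], [7, 9, 11]]


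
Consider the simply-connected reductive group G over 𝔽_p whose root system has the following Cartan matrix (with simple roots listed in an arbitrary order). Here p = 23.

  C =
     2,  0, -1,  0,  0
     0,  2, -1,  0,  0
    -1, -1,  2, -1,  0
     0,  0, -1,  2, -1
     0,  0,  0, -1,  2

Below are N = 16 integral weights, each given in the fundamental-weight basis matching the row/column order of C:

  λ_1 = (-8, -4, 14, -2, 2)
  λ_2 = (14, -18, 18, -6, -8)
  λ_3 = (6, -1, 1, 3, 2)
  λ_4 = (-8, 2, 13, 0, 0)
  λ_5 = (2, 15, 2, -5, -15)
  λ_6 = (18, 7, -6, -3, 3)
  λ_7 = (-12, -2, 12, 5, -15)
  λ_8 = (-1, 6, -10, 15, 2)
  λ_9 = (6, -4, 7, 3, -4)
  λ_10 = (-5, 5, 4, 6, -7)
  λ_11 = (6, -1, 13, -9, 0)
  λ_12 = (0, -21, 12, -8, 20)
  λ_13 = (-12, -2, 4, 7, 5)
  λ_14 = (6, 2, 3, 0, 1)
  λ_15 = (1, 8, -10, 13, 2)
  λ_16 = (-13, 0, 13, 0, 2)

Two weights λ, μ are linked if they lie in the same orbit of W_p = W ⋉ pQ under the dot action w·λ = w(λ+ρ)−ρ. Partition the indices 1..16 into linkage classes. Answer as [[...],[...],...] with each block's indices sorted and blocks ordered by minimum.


Type D_5, rank 5, |W|=1920; reorder rows/cols to standard.

λ_j+ρ reflected into Ā_23 (⟨·,θ^∨⟩≤23); 5-tuples as given:

    λ_1+ρ ↦ (7, 3, 4, 1, 2)
    λ_2+ρ ↦ (4, 6, 1, 1, 6)
    λ_3+ρ ↦ (7, 0, 2, 4, 3)
    λ_4+ρ ↦ (7, 3, 4, 1, 2)
    λ_5+ρ ↦ (12, 1, 2, 1, 3)
    λ_6+ρ ↦ (12, 1, 2, 1, 3)
    λ_7+ρ ↦ (4, 6, 1, 1, 6)
    λ_8+ρ ↦ (7, 0, 2, 4, 3)
    λ_9+ρ ↦ (7, 3, 4, 1, 2)
    λ_10+ρ ↦ (4, 6, 1, 1, 6)
    λ_11+ρ ↦ (7, 0, 2, 4, 3)
    λ_12+ρ ↦ (7, 0, 2, 4, 3)
    λ_13+ρ ↦ (4, 6, 1, 1, 6)
    λ_14+ρ ↦ (7, 3, 4, 1, 2)
    λ_15+ρ ↦ (7, 0, 2, 4, 3)
    λ_16+ρ ↦ (12, 1, 2, 1, 3)

Partition of {1..16} into 4 W_23-dot-orbits:

[[1, 4, 9, 14], [2, 7, 10, 13], [3, 8, 11, 12, 15], [5, 6, 16]]


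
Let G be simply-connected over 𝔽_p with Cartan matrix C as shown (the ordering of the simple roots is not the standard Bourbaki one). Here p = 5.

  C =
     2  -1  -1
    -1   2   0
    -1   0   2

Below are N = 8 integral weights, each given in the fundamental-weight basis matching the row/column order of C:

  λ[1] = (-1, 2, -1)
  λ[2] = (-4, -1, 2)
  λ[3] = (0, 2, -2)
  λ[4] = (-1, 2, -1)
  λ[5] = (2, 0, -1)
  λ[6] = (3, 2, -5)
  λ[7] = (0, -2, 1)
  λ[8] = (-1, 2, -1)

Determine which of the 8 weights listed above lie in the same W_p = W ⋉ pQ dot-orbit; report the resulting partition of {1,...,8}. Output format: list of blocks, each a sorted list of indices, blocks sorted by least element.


A_3 Cartan matrix, 3 simple roots permuted; ρ=(1,1,1).

Ā_5 reps of the 8 weights (A_3, coords as presented):

  [1] (0, 3, 0)
  [2] (0, 3, 0)
  [3] (0, 3, 1)
  [4] (0, 3, 0)
  [5] (3, 1, 0)
  [6] (0, 1, 2)
  [7] (0, 1, 2)
  [8] (0, 3, 0)

Grouping the 8 weights by Ā_5-representative: 4 linkage classes.

[[1, 2, 4, 8], [3], [5], [6, 7]]


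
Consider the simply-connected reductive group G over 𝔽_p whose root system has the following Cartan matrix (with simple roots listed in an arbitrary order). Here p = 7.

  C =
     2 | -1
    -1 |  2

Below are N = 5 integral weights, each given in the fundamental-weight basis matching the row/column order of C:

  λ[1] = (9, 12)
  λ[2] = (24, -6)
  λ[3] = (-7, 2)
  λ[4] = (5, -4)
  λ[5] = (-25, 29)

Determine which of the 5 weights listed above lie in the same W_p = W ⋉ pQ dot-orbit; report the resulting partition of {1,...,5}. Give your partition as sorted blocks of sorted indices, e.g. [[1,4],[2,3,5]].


Dynkin diagram of C (from the 2 off-diagonal −1 entries): A_2.

Folding the 5 weights λ_j+ρ into Ā_7 (reps in the given 2-coord order):

  λ_1 → (1, 4) · λ_2 → (1, 4) · λ_3 → (3, 3) · λ_4 → (3, 3) · λ_5 → (1, 4)

Grouping the 5 weights by Ā_7-representative: 2 linkage classes.

[[1, 2, 5], [3, 4]]


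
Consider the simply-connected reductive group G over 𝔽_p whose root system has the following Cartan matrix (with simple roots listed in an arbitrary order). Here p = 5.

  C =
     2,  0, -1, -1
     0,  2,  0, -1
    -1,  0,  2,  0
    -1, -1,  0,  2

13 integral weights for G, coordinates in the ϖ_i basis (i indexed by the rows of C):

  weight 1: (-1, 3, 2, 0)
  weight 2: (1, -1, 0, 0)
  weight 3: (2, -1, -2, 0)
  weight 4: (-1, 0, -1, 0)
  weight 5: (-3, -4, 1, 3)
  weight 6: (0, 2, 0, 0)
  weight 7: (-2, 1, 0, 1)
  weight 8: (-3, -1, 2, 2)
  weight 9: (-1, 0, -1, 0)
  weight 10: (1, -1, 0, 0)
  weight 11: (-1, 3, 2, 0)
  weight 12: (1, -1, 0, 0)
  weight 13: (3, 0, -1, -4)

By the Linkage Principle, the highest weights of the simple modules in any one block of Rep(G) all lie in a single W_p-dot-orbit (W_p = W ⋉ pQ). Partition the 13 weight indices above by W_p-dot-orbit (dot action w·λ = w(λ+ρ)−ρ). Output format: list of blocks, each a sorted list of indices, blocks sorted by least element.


C ↔ A_4 under row/col permutation; |W(A_4)| = 120.

Each λ_j+ρ reduced to Ā_5; 4-tuples below use C's row order:

  [1] (0, 1, 0, 1);  [2] (2, 0, 1, 1);  [3] (2, 0, 1, 1);  [4] (0, 1, 0, 1);  [5] (1, 2, 0, 1);  [6] (1, 2, 0, 1);  [7] (1, 2, 0, 1);  [8] (2, 0, 1, 1);  [9] (0, 1, 0, 1);  [10] (2, 0, 1, 1);  [11] (0, 1, 0, 1);  [12] (2, 0, 1, 1);  [13] (1, 2, 0, 1)

The 13 indices split into 3 linkage classes (same alcove rep ⇔ same W_5-dot-orbit):

[[1, 4, 9, 11], [2, 3, 8, 10, 12], [5, 6, 7, 13]]


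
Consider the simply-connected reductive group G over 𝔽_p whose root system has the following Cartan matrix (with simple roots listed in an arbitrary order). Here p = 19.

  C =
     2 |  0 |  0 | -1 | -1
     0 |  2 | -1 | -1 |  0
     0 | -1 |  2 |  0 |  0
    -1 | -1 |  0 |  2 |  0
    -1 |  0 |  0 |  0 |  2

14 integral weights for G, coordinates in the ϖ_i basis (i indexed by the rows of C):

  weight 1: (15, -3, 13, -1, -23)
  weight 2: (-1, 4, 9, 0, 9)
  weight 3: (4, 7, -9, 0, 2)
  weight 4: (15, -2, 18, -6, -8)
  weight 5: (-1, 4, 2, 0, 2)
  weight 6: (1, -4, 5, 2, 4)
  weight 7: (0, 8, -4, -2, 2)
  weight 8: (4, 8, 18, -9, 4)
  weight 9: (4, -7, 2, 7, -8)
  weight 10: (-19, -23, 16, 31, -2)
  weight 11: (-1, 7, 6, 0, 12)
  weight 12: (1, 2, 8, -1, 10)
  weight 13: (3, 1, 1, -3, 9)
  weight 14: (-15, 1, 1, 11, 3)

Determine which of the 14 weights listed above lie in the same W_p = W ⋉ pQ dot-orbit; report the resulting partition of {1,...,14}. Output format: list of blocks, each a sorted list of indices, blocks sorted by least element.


Type A_5, rank 5, |W|=720; reorder rows/cols to standard.

Each λ_j+ρ reduced to Ā_19; 5-tuples below use C's row order:

    1: (2, 3, 3, 0, 5)
    2: (0, 5, 3, 1, 3)
    3: (5, 0, 8, 1, 3)
    4: (0, 5, 3, 1, 3)
    5: (0, 5, 3, 1, 3)
    6: (2, 3, 3, 0, 5)
    7: (0, 5, 3, 1, 3)
    8: (5, 0, 8, 1, 3)
    9: (2, 3, 3, 0, 5)
    10: (5, 0, 8, 1, 3)
    11: (0, 5, 3, 1, 3)
    12: (2, 3, 3, 0, 5)
    13: (2, 0, 2, 2, 10)
    14: (2, 0, 2, 2, 10)

Linkage partition of the 14 weights (4 classes, p=19):

[[1, 6, 9, 12], [2, 4, 5, 7, 11], [3, 8, 10], [13, 14]]


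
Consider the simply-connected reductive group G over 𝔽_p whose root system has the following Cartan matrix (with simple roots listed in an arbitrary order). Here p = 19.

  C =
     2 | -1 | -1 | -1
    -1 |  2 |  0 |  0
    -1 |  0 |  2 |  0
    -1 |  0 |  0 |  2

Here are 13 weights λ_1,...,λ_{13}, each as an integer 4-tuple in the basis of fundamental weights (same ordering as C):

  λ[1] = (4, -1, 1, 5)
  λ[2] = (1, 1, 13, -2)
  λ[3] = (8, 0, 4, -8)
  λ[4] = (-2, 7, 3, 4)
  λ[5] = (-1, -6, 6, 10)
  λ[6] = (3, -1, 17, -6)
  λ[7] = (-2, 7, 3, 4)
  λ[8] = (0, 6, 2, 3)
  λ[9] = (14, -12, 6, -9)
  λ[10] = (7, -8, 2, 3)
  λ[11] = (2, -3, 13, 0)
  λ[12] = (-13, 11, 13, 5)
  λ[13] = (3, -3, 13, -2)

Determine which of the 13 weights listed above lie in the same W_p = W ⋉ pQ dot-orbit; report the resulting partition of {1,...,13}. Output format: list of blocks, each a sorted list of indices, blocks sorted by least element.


Root system D_4: the 4×4 matrix C matches after relabeling.

Alcove-folded reps (p=19, 13 weights, presented ϖ-order):

  λ_1 → (5, 0, 2, 6);  λ_2 → (1, 2, 14, 1);  λ_3 → (2, 1, 5, 7);  λ_4 → (1, 7, 3, 4);  λ_5 → (5, 0, 2, 6);  λ_6 → (1, 2, 14, 1);  λ_7 → (1, 7, 3, 4);  λ_8 → (1, 7, 3, 4);  λ_9 → (1, 7, 3, 4);  λ_10 → (1, 7, 3, 4);  λ_11 → (1, 2, 14, 1);  λ_12 → (5, 0, 2, 6);  λ_13 → (1, 2, 14, 1)

Partition of {1..13} into 4 W_19-dot-orbits:

[[1, 5, 12], [2, 6, 11, 13], [3], [4, 7, 8, 9, 10]]


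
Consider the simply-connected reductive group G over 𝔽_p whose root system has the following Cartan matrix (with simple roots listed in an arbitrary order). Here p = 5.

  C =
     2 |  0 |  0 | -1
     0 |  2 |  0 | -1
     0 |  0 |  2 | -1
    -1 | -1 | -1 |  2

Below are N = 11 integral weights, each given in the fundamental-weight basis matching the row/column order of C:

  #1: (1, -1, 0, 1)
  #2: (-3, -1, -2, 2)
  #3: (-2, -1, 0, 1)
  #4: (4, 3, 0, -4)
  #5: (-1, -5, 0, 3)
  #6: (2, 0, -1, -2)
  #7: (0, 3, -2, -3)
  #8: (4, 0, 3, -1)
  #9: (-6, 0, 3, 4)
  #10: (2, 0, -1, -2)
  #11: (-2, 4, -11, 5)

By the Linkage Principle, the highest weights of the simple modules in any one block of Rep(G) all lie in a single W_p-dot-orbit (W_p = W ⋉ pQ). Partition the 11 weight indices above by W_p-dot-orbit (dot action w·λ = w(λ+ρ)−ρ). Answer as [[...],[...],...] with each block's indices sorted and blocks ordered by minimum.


Dynkin diagram of C (from the 6 off-diagonal −1 entries): D_4.

λ_j+ρ reflected into Ā_5 (⟨·,θ^∨⟩≤5); 4-tuples as given:

  λ_1 → (2, 0, 1, 0) · λ_2 → (2, 0, 1, 0) · λ_3 → (1, 0, 1, 1) · λ_4 → (1, 0, 1, 1) · λ_5 → (0, 4, 1, 0) · λ_6 → (2, 0, 1, 0) · λ_7 → (1, 0, 1, 1) · λ_8 → (0, 4, 1, 0) · λ_9 → (0, 4, 1, 0) · λ_10 → (2, 0, 1, 0) · λ_11 → (0, 4, 1, 0)

Linkage partition of the 11 weights (3 classes, p=5):

[[1, 2, 6, 10], [3, 4, 7], [5, 8, 9, 11]]


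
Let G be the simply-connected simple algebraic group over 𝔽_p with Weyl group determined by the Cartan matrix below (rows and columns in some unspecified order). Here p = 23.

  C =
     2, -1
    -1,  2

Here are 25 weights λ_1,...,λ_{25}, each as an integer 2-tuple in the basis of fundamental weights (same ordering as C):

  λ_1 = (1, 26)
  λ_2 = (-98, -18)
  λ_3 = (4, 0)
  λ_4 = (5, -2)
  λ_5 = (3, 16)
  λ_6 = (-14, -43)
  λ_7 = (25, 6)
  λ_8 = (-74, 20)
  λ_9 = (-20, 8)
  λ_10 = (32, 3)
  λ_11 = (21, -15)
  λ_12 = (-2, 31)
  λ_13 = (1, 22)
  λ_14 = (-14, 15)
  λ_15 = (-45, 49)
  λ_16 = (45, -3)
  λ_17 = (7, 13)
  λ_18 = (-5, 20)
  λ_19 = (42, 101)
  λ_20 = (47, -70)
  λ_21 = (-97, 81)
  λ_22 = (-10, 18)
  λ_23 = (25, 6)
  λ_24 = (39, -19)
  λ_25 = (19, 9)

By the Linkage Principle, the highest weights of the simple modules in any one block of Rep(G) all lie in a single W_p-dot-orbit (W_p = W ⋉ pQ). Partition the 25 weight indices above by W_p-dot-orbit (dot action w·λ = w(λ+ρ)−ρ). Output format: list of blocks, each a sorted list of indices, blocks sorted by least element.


Root system A_2: the 2×2 matrix C matches after relabeling.

Alcove-folded reps (p=23, 25 weights, presented ϖ-order):

    λ_1 → (4, 17)
    λ_2 → (5, 1)
    λ_3 → (5, 1)
    λ_4 → (5, 1)
    λ_5 → (4, 17)
    λ_6 → (9, 10)
    λ_7 → (13, 3)
    λ_8 → (4, 17)
    λ_9 → (9, 10)
    λ_10 → (9, 10)
    λ_11 → (8, 14)
    λ_12 → (8, 14)
    λ_13 → (0, 21)
    λ_14 → (13, 3)
    λ_15 → (4, 17)
    λ_16 → (0, 21)
    λ_17 → (8, 14)
    λ_18 → (4, 17)
    λ_19 → (13, 3)
    λ_20 → (0, 21)
    λ_21 → (9, 10)
    λ_22 → (9, 10)
    λ_23 → (13, 3)
    λ_24 → (5, 1)
    λ_25 → (13, 3)

Linkage partition of the 25 weights (6 classes, p=23):

[[1, 5, 8, 15, 18], [2, 3, 4, 24], [6, 9, 10, 21, 22], [7, 14, 19, 23, 25], [11, 12, 17], [13, 16, 20]]


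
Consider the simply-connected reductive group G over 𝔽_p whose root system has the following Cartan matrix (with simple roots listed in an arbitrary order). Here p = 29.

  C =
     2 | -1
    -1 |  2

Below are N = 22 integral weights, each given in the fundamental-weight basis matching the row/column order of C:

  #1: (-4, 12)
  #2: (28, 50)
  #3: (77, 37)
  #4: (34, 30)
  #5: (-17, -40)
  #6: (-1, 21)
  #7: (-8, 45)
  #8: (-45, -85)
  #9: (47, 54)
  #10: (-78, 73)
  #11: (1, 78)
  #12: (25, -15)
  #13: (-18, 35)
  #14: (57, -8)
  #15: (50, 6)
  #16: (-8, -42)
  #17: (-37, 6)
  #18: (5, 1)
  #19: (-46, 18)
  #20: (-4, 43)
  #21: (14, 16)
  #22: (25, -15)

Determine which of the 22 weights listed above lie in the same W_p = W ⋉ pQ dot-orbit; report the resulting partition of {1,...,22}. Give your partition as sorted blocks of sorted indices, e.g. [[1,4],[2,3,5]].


Type A_2, rank 2, |W|=6; reorder rows/cols to standard.

λ_j+ρ reflected into Ā_29 (⟨·,θ^∨⟩≤29); 2-tuples as given:

  λ_1+ρ ↦ (3, 10) · λ_2+ρ ↦ (0, 22) · λ_3+ρ ↦ (0, 20) · λ_4+ρ ↦ (6, 2) · λ_5+ρ ↦ (3, 10) · λ_6+ρ ↦ (0, 22) · λ_7+ρ ↦ (10, 12) · λ_8+ρ ↦ (12, 14) · λ_9+ρ ↦ (3, 10) · λ_10+ρ ↦ (3, 10) · λ_11+ρ ↦ (6, 2) · λ_12+ρ ↦ (12, 14) · λ_13+ρ ↦ (10, 12) · λ_14+ρ ↦ (0, 22) · λ_15+ρ ↦ (0, 22) · λ_16+ρ ↦ (10, 12) · λ_17+ρ ↦ (0, 22) · λ_18+ρ ↦ (6, 2) · λ_19+ρ ↦ (3, 10) · λ_20+ρ ↦ (12, 14) · λ_21+ρ ↦ (12, 14) · λ_22+ρ ↦ (12, 14)

Linkage partition of the 22 weights (6 classes, p=29):

[[1, 5, 9, 10, 19], [2, 6, 14, 15, 17], [3], [4, 11, 18], [7, 13, 16], [8, 12, 20, 21, 22]]


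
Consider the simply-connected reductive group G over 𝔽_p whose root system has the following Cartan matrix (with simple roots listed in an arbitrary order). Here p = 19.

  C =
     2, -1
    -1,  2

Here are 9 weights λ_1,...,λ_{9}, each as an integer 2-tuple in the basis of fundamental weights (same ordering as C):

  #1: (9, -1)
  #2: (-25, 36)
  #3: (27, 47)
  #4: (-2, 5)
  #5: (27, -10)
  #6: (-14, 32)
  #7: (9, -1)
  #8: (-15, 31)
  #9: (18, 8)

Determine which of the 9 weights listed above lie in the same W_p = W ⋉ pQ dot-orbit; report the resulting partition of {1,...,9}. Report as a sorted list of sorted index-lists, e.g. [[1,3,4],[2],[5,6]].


Root system A_2: the 2×2 matrix C matches after relabeling.

W_19-reps of the 9 weights in Ā_19 (same 2-coord order as C):

  1: (10, 0)
  2: (1, 5)
  3: (10, 0)
  4: (1, 5)
  5: (10, 0)
  6: (1, 5)
  7: (10, 0)
  8: (1, 5)
  9: (10, 0)

The 9 indices split into 2 linkage classes (same alcove rep ⇔ same W_19-dot-orbit):

[[1, 3, 5, 7, 9], [2, 4, 6, 8]]


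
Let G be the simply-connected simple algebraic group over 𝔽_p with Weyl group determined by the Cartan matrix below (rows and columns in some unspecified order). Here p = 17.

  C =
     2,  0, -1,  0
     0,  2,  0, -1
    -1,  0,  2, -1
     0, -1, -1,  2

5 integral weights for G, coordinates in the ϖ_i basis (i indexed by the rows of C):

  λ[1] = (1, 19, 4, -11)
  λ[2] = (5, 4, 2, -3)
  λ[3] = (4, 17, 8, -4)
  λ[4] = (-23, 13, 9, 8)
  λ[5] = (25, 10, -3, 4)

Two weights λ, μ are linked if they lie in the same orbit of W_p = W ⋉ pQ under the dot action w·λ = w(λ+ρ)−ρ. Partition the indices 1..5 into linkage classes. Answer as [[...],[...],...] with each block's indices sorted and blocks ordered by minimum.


Root system A_4: the 4×4 matrix C matches after relabeling.

Folding the 5 weights λ_j+ρ into Ā_17 (reps in the given 4-coord order):

    [1] (0, 7, 2, 5)
    [2] (6, 3, 1, 2)
    [3] (6, 3, 1, 2)
    [4] (6, 3, 1, 2)
    [5] (6, 3, 1, 2)

2 distinct reps among the 5 weights ⇒ 2 W_17-linkage classes:

[[1], [2, 3, 4, 5]]


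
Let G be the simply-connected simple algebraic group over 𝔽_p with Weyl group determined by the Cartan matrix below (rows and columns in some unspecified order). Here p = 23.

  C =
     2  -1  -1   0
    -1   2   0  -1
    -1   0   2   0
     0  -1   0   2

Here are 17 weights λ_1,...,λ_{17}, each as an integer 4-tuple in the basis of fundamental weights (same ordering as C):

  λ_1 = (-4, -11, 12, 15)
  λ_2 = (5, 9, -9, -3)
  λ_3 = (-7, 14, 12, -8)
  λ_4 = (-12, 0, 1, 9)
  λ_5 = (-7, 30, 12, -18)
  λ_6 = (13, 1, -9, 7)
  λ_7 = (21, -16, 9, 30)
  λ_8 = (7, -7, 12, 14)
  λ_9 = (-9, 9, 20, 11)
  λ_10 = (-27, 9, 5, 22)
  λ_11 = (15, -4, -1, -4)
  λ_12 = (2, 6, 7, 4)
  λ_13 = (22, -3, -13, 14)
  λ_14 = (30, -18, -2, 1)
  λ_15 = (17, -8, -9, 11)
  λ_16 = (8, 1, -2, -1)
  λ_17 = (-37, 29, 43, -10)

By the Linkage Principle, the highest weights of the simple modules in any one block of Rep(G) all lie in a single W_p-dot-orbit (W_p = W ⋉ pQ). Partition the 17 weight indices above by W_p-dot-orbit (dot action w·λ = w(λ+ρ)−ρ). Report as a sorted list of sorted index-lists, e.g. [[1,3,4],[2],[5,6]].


Type A_4, rank 4, |W|=120; reorder rows/cols to standard.

W_23-reps of the 17 weights in Ā_23 (same 4-coord order as C):

  λ_1+ρ ↦ (10, 3, 0, 3);  λ_2+ρ ↦ (2, 6, 6, 2);  λ_3+ρ ↦ (6, 2, 7, 7);  λ_4+ρ ↦ (8, 2, 1, 0);  λ_5+ρ ↦ (2, 6, 6, 2);  λ_6+ρ ↦ (6, 2, 7, 7);  λ_7+ρ ↦ (6, 2, 7, 7);  λ_8+ρ ↦ (2, 6, 6, 2);  λ_9+ρ ↦ (8, 2, 1, 0);  λ_10+ρ ↦ (10, 3, 0, 3);  λ_11+ρ ↦ (10, 3, 0, 3);  λ_12+ρ ↦ (3, 7, 8, 5);  λ_13+ρ ↦ (8, 2, 1, 0);  λ_14+ρ ↦ (6, 2, 7, 7);  λ_15+ρ ↦ (3, 7, 8, 5);  λ_16+ρ ↦ (8, 2, 1, 0);  λ_17+ρ ↦ (2, 6, 6, 2)

5 distinct reps among the 17 weights ⇒ 5 W_23-linkage classes:

[[1, 10, 11], [2, 5, 8, 17], [3, 6, 7, 14], [4, 9, 13, 16], [12, 15]]


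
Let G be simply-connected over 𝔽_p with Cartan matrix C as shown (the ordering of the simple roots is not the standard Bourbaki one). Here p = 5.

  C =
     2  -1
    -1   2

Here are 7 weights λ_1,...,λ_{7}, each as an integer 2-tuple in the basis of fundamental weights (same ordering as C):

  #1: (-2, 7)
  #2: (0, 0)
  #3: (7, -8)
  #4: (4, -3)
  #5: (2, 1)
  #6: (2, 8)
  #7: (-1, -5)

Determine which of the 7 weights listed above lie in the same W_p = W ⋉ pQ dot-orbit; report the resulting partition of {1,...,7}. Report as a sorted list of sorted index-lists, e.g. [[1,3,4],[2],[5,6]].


C ↔ A_2 under row/col permutation; |W(A_2)| = 6.

Ā_5 reps of the 7 weights (A_2, coords as presented):

  λ_1 → (2, 2) · λ_2 → (1, 1) · λ_3 → (2, 2) · λ_4 → (3, 2) · λ_5 → (3, 2) · λ_6 → (2, 2) · λ_7 → (4, 0)

4 distinct reps among the 7 weights ⇒ 4 W_5-linkage classes:

[[1, 3, 6], [2], [4, 5], [7]]


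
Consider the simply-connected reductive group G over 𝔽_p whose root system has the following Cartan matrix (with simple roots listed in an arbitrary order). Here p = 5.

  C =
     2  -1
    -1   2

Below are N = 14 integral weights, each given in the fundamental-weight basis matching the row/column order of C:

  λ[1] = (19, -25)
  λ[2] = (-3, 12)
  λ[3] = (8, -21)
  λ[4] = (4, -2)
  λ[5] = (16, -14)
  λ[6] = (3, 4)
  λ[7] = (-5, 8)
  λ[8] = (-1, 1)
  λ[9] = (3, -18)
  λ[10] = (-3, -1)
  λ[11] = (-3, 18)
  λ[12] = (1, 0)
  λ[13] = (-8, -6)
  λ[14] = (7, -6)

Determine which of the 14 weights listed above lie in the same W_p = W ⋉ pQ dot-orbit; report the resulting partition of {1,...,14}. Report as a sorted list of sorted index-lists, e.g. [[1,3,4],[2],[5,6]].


Dynkin diagram of C (from the 2 off-diagonal −1 entries): A_2.

λ_j+ρ reflected into Ā_5 (⟨·,θ^∨⟩≤5); 2-tuples as given:

  1: (0, 1)
  2: (2, 2)
  3: (0, 1)
  4: (4, 1)
  5: (2, 2)
  6: (0, 1)
  7: (0, 1)
  8: (0, 2)
  9: (2, 2)
  10: (0, 2)
  11: (2, 2)
  12: (2, 1)
  13: (0, 2)
  14: (0, 2)

The 14 indices split into 5 linkage classes (same alcove rep ⇔ same W_5-dot-orbit):

[[1, 3, 6, 7], [2, 5, 9, 11], [4], [8, 10, 13, 14], [12]]


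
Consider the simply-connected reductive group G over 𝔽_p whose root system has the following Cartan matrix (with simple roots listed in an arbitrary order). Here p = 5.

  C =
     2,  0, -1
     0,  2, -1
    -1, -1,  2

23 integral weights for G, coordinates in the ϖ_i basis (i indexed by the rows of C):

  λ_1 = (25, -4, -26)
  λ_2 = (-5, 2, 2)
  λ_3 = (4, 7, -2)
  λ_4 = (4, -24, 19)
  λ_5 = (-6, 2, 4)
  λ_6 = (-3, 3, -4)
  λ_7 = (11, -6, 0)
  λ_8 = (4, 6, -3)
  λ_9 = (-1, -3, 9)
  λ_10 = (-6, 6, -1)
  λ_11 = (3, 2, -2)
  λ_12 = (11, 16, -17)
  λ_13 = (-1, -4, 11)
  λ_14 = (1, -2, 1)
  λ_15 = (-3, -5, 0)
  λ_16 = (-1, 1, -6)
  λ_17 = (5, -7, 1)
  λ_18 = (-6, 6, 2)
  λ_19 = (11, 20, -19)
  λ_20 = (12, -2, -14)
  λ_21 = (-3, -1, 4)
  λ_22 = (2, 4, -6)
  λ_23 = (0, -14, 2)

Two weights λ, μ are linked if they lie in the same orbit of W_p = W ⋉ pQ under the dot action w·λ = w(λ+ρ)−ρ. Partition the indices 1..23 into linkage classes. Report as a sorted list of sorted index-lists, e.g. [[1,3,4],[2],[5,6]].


C ↔ A_3 under row/col permutation; |W(A_3)| = 24.

Each λ_j+ρ reduced to Ā_5; 3-tuples below use C's row order:

  [1] (1, 2, 0);  [2] (2, 1, 1);  [3] (1, 2, 0);  [4] (2, 0, 3);  [5] (2, 0, 0);  [6] (3, 1, 1);  [7] (1, 2, 0);  [8] (2, 0, 0);  [9] (2, 0, 0);  [10] (2, 0, 3);  [11] (2, 1, 1);  [12] (2, 1, 1);  [13] (1, 2, 0);  [14] (2, 1, 1);  [15] (3, 1, 1);  [16] (2, 0, 3);  [17] (1, 1, 2);  [18] (2, 0, 0);  [19] (1, 2, 0);  [20] (3, 1, 1);  [21] (2, 0, 3);  [22] (2, 0, 3);  [23] (3, 1, 1)

The 23 indices split into 6 linkage classes (same alcove rep ⇔ same W_5-dot-orbit):

[[1, 3, 7, 13, 19], [2, 11, 12, 14], [4, 10, 16, 21, 22], [5, 8, 9, 18], [6, 15, 20, 23], [17]]


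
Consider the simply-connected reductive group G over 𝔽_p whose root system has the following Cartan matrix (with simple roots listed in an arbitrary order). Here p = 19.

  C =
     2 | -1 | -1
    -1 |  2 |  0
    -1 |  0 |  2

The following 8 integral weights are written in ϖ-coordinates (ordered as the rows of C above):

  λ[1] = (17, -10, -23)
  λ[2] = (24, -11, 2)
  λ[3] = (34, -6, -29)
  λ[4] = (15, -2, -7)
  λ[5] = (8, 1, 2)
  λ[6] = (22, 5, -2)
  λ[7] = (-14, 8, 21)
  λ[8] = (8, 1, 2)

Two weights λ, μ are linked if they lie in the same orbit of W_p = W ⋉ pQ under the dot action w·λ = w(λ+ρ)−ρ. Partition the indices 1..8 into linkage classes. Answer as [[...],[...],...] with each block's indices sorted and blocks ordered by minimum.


C ↔ A_3 under row/col permutation; |W(A_3)| = 24.

Folding the 8 weights λ_j+ρ into Ā_19 (reps in the given 3-coord order):

  1: (9, 1, 6)
  2: (9, 1, 6)
  3: (9, 2, 3)
  4: (9, 1, 6)
  5: (9, 2, 3)
  6: (9, 1, 6)
  7: (9, 1, 6)
  8: (9, 2, 3)

Partition of {1..8} into 2 W_19-dot-orbits:

[[1, 2, 4, 6, 7], [3, 5, 8]]


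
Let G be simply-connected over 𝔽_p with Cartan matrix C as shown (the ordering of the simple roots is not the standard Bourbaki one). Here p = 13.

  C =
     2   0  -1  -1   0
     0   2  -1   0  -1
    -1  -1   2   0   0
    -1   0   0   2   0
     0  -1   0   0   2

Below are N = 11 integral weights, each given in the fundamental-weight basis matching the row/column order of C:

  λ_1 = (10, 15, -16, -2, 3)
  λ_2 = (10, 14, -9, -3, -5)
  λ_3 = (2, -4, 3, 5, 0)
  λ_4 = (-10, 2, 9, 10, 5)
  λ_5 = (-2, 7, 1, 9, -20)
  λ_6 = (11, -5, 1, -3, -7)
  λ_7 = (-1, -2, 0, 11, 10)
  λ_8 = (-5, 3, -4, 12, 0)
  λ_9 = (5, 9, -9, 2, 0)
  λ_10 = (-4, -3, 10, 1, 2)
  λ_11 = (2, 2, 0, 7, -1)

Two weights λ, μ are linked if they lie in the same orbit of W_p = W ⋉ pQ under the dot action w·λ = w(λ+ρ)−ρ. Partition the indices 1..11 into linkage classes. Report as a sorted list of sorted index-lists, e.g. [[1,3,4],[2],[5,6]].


C ↔ A_5 under row/col permutation; |W(A_5)| = 720.

W_13-reps of the 11 weights in Ā_13 (same 5-coord order as C):

  [1] (2, 2, 6, 1, 1);  [2] (2, 2, 6, 1, 1);  [3] (3, 1, 1, 6, 2);  [4] (3, 1, 1, 6, 2);  [5] (3, 1, 1, 6, 2);  [6] (2, 2, 6, 1, 1);  [7] (0, 1, 0, 2, 0);  [8] (3, 1, 1, 6, 2);  [9] (2, 2, 6, 1, 1);  [10] (2, 2, 6, 1, 1);  [11] (3, 1, 1, 6, 2)

These 11 weights hit 3 W_13-dot-orbits; sizes (5, 5, 1):

[[1, 2, 6, 9, 10], [3, 4, 5, 8, 11], [7]]


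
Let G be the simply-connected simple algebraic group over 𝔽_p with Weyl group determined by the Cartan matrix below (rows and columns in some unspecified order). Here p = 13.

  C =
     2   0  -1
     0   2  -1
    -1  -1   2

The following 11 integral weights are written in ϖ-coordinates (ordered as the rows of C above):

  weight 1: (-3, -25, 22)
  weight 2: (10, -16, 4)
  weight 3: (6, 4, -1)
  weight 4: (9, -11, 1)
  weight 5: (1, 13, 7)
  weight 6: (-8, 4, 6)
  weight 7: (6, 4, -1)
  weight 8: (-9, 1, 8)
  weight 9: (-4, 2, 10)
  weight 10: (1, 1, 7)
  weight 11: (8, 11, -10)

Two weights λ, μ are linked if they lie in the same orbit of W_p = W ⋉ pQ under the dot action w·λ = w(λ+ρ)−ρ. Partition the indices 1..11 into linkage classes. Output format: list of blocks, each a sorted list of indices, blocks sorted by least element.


C ↔ A_3 under row/col permutation; |W(A_3)| = 24.

Each λ_j+ρ reduced to Ā_13; 3-tuples below use C's row order:

  [1] (2, 2, 8);  [2] (2, 2, 8);  [3] (7, 5, 0);  [4] (2, 2, 8);  [5] (8, 2, 1);  [6] (7, 5, 0);  [7] (7, 5, 0);  [8] (8, 2, 1);  [9] (2, 2, 8);  [10] (2, 2, 8);  [11] (0, 3, 9)

Partition of {1..11} into 4 W_13-dot-orbits:

[[1, 2, 4, 9, 10], [3, 6, 7], [5, 8], [11]]


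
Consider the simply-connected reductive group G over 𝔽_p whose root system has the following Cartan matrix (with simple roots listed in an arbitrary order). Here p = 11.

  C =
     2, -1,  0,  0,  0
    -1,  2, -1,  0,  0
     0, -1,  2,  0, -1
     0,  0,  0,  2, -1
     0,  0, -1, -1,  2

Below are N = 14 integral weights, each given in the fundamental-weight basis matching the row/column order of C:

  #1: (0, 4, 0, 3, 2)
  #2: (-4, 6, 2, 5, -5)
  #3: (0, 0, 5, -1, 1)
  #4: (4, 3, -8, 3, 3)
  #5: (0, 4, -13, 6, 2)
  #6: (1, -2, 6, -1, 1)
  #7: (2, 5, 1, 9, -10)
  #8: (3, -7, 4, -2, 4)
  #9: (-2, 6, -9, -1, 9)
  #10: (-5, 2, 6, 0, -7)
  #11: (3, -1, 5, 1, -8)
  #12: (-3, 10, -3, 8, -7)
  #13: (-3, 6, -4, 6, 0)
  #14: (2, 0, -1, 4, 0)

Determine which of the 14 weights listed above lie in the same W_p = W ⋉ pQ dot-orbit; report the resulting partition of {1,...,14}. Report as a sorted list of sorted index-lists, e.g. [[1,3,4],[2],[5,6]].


Type A_5, rank 5, |W|=720; reorder rows/cols to standard.

Alcove-folded reps (p=11, 14 weights, presented ϖ-order):

    λ_1+ρ ↦ (2, 3, 1, 1, 3)
    λ_2+ρ ↦ (2, 3, 1, 1, 3)
    λ_3+ρ ↦ (1, 1, 6, 0, 2)
    λ_4+ρ ↦ (2, 3, 1, 1, 3)
    λ_5+ρ ↦ (2, 3, 1, 1, 3)
    λ_6+ρ ↦ (1, 1, 6, 0, 2)
    λ_7+ρ ↦ (1, 1, 6, 0, 2)
    λ_8+ρ ↦ (2, 3, 1, 1, 3)
    λ_9+ρ ↦ (1, 1, 6, 0, 2)
    λ_10+ρ ↦ (3, 1, 0, 5, 1)
    λ_11+ρ ↦ (3, 1, 0, 5, 1)
    λ_12+ρ ↦ (1, 1, 6, 0, 2)
    λ_13+ρ ↦ (1, 2, 1, 4, 2)
    λ_14+ρ ↦ (3, 1, 0, 5, 1)

The 14 indices split into 4 linkage classes (same alcove rep ⇔ same W_11-dot-orbit):

[[1, 2, 4, 5, 8], [3, 6, 7, 9, 12], [10, 11, 14], [13]]


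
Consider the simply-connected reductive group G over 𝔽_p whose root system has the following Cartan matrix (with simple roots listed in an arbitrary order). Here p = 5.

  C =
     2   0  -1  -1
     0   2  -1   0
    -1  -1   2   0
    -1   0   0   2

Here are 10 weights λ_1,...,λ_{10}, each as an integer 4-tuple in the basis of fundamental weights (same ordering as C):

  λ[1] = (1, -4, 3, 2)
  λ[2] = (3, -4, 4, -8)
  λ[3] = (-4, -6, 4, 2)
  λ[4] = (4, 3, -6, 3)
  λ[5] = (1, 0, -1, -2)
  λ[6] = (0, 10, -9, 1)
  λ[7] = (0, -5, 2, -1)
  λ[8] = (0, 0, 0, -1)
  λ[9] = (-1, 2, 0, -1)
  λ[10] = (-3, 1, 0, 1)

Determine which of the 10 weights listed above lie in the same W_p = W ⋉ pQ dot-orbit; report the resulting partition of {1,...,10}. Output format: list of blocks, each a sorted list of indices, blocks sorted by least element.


Cartan matrix: type A_4 (|W|=120); un-permuting the 4 rows.

W_5-reps of the 10 weights in Ā_5 (same 4-coord order as C):

  λ_1 → (1, 1, 0, 1);  λ_2 → (1, 1, 1, 0);  λ_3 → (0, 2, 3, 0);  λ_4 → (0, 3, 1, 0);  λ_5 → (1, 1, 0, 1);  λ_6 → (1, 1, 1, 0);  λ_7 → (0, 3, 1, 0);  λ_8 → (1, 1, 1, 0);  λ_9 → (0, 3, 1, 0);  λ_10 → (1, 1, 1, 0)

The 10 indices split into 4 linkage classes (same alcove rep ⇔ same W_5-dot-orbit):

[[1, 5], [2, 6, 8, 10], [3], [4, 7, 9]]


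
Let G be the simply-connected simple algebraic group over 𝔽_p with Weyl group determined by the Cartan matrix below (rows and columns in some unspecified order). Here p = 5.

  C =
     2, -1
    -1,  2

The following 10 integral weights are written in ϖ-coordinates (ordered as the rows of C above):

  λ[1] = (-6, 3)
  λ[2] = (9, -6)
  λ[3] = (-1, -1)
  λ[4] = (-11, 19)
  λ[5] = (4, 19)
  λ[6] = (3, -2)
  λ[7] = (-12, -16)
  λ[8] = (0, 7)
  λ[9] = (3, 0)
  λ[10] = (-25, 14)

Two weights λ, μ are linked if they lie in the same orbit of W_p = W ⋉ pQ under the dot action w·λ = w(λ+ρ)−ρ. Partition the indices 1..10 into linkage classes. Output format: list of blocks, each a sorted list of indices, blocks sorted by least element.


Type A_2, rank 2, |W|=6; reorder rows/cols to standard.

Ā_5 reps of the 10 weights (A_2, coords as presented):

  λ_1+ρ ↦ (4, 1)
  λ_2+ρ ↦ (0, 0)
  λ_3+ρ ↦ (0, 0)
  λ_4+ρ ↦ (0, 0)
  λ_5+ρ ↦ (0, 0)
  λ_6+ρ ↦ (3, 1)
  λ_7+ρ ↦ (4, 0)
  λ_8+ρ ↦ (3, 1)
  λ_9+ρ ↦ (4, 1)
  λ_10+ρ ↦ (4, 1)

Partition of {1..10} into 4 W_5-dot-orbits:

[[1, 9, 10], [2, 3, 4, 5], [6, 8], [7]]


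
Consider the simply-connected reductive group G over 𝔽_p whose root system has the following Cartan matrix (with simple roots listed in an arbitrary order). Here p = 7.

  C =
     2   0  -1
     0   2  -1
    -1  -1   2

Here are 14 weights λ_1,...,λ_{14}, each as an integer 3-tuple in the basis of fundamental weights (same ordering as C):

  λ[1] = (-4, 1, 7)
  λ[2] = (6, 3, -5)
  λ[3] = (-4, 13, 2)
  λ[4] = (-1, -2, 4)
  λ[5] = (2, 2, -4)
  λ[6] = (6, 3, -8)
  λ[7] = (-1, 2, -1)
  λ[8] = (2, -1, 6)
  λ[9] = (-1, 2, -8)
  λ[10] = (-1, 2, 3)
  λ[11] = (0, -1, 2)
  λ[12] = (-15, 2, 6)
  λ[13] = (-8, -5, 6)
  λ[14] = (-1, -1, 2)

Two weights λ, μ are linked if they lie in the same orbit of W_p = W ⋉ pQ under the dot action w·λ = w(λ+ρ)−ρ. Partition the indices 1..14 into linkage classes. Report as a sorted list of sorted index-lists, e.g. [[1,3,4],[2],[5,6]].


Dynkin diagram of C (from the 4 off-diagonal −1 entries): A_3.

λ_j+ρ reflected into Ā_7 (⟨·,θ^∨⟩≤7); 3-tuples as given:

    λ_1+ρ ↦ (0, 1, 4)
    λ_2+ρ ↦ (3, 0, 4)
    λ_3+ρ ↦ (0, 3, 4)
    λ_4+ρ ↦ (0, 1, 4)
    λ_5+ρ ↦ (0, 0, 3)
    λ_6+ρ ↦ (0, 3, 4)
    λ_7+ρ ↦ (0, 3, 0)
    λ_8+ρ ↦ (0, 3, 4)
    λ_9+ρ ↦ (3, 0, 4)
    λ_10+ρ ↦ (0, 3, 4)
    λ_11+ρ ↦ (1, 0, 3)
    λ_12+ρ ↦ (0, 3, 0)
    λ_13+ρ ↦ (3, 0, 4)
    λ_14+ρ ↦ (0, 0, 3)

The 14 indices split into 6 linkage classes (same alcove rep ⇔ same W_7-dot-orbit):

[[1, 4], [2, 9, 13], [3, 6, 8, 10], [5, 14], [7, 12], [11]]
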